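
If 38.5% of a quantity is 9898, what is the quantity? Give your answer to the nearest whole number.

25709

9898 ÷ 0.385 ≈ 25709.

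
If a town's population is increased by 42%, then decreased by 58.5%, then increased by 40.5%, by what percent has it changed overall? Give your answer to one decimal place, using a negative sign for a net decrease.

-17.2%

The combined multiplier is 1.42 × 0.415 × 1.405 = 0.8279665.
That corresponds to a decrease of 17.2%.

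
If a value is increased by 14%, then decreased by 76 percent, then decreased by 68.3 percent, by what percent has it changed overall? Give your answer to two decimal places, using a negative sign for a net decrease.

-91.33%

A 14% increase multiplies by 1.14.
Then a 76% decrease: 1.14 × 0.24 = 0.2736.
Then a 68.3% decrease: 0.2736 × 0.317 = 0.0867312.
Overall factor 0.0867312, i.e. -91.33%.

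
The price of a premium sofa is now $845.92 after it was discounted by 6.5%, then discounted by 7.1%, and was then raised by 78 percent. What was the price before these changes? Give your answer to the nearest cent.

The overall multiplier applied was 0.935 × 0.929 × 1.78 = 1.5461347.
So the original price was $845.92 ÷ 1.5461347 ≈ $547.12.

$547.12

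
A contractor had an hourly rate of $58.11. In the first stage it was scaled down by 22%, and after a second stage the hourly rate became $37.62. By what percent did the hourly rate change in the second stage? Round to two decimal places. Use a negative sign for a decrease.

After the first stage: $58.11 × 0.78 = $45.3258.
Second-stage multiplier: $37.62 ÷ $45.3258 ≈ 0.829991.
That is a change of -17.00%.

-17.00%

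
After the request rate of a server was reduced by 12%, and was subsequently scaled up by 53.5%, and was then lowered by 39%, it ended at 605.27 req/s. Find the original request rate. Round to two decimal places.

734.56 req/s

Undoing the 39% decrease: 605.27 ÷ 0.61 ≈ 992.245902.
Undoing the 53.5% increase: 992.245902 ÷ 1.535 ≈ 646.414268.
Undoing the 12% decrease: 646.414268 ÷ 0.88 ≈ 734.56 req/s.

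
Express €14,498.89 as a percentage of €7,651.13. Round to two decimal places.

€14,498.89 ÷ €7,651.13 ≈ 189.50%.

189.50%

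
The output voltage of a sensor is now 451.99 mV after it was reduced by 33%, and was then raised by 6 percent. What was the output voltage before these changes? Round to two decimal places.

The overall multiplier applied was 0.67 × 1.06 = 0.7102.
So the original output voltage was 451.99 ÷ 0.7102 ≈ 636.43 mV.

636.43 mV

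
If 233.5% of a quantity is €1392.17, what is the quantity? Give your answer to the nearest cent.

€1392.17 ÷ 2.335 ≈ €596.22.

€596.22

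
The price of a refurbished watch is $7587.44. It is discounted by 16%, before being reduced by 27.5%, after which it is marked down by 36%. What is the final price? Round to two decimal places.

$2957.28

Each change multiplies by a factor: 0.84 × 0.725 × 0.64 = 0.38976.
$7587.44 × 0.38976 = $2957.2806144 ≈ $2957.28.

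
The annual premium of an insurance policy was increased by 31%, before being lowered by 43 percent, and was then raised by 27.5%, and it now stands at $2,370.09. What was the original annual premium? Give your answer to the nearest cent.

$2,489.48

Undoing the 27.5% increase: $2,370.09 ÷ 1.275 ≈ $1858.894118.
Undoing the 43% decrease: $1858.894118 ÷ 0.57 ≈ $3261.217751.
Undoing the 31% increase: $3261.217751 ÷ 1.31 ≈ $2,489.48.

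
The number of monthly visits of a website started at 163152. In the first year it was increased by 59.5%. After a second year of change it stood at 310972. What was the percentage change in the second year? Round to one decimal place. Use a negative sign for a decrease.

19.5%

After the first year: 163152 × 1.595 = 260227.44.
Second-year multiplier: 310972 ÷ 260227.44 ≈ 1.195.
That is a change of 19.5%.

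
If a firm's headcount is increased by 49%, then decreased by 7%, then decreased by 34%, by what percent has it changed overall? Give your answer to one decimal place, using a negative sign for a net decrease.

The combined multiplier is 1.49 × 0.93 × 0.66 = 0.914562.
That corresponds to a decrease of 8.5%.

-8.5%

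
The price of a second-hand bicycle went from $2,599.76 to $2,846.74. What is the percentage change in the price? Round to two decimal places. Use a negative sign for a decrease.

9.50%

Change: $2,846.74 − $2,599.76 = $246.98.
Relative to the original: $246.98 ÷ $2,599.76 ≈ 9.50%.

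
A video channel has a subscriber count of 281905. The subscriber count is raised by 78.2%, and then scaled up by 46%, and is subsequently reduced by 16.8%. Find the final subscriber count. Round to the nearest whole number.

Apply the 78.2% increase: 281905 × 1.782 = 502354.71.
Apply the 46% increase: 502354.71 × 1.46 = 733437.8766.
Apply the 16.8% decrease: 733437.8766 × 0.832 = 610220.3133312 ≈ 610220.

610220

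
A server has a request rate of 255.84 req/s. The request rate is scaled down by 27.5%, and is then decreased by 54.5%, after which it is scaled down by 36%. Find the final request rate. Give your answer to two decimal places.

54.01 req/s

Apply the 27.5% decrease: 255.84 × 0.725 = 185.484.
After the 54.5% decrease: 185.484 × 0.455 = 84.39522.
36% decrease: 84.39522 × 0.64 = 54.0129408 ≈ 54.01.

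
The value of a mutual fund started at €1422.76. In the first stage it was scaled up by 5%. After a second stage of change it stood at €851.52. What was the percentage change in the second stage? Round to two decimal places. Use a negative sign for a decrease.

-43.00%

After the first stage: €1422.76 × 1.05 = €1493.898.
Second-stage multiplier: €851.52 ÷ €1493.898 ≈ 0.569999.
That is a change of -43.00%.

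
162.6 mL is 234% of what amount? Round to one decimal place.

162.6 mL ÷ 2.34 ≈ 69.5 mL.

69.5 mL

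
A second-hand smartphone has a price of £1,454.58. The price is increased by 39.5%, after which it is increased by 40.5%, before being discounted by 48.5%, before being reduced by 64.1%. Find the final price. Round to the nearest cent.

£527.10

Apply the 39.5% increase: £1,454.58 × 1.395 = £2029.1391.
40.5% increase: £2029.1391 × 1.405 = £2850.9404355.
Apply the 48.5% decrease: £2850.9404355 × 0.515 = £1468.2343242825.
After the 64.1% decrease: £1468.2343242825 × 0.359 = £527.0961224174175 ≈ £527.10.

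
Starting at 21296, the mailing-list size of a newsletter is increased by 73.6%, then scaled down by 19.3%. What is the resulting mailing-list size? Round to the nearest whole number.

After the 73.6% increase: 21296 × 1.736 = 36969.856.
After the 19.3% decrease: 36969.856 × 0.807 = 29834.673792 ≈ 29835.

29835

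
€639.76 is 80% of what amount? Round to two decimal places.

€799.70

€639.76 ÷ 0.8 = €799.70.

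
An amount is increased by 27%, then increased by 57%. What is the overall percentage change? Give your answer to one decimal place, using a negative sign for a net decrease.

A 27% increase multiplies by 1.27.
Then a 57% increase: 1.27 × 1.57 = 1.9939.
Overall factor 1.9939, i.e. 99.4%.

99.4%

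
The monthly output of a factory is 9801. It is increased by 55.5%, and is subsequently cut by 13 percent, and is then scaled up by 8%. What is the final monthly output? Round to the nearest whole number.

14320

After the 55.5% increase: 9801 × 1.555 = 15240.555.
Apply the 13% decrease: 15240.555 × 0.87 = 13259.28285.
8% increase: 13259.28285 × 1.08 = 14320.025478 ≈ 14320.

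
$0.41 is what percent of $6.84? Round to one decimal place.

$0.41 ÷ $6.84 ≈ 6.0%.

6.0%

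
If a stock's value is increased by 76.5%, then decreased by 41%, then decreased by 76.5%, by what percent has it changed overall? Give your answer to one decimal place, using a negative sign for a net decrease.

-75.5%

A 76.5% increase multiplies by 1.765.
Then a 41% decrease: 1.765 × 0.59 = 1.04135.
Then a 76.5% decrease: 1.04135 × 0.235 = 0.24471725.
Overall factor 0.24471725, i.e. -75.5%.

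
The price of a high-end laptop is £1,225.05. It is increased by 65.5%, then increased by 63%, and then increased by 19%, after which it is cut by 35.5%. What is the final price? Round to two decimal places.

65.5% increase: £1,225.05 × 1.655 = £2027.45775.
Apply the 63% increase: £2027.45775 × 1.63 = £3304.7561325.
19% increase: £3304.7561325 × 1.19 = £3932.659797675.
After the 35.5% decrease: £3932.659797675 × 0.645 = £2536.565569500375 ≈ £2,536.57.

£2,536.57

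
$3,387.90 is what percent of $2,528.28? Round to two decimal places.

$3,387.90 ÷ $2,528.28 ≈ 134.00%.

134.00%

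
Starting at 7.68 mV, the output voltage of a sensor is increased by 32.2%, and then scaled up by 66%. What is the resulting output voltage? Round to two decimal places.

16.85 mV

Apply the 32.2% increase: 7.68 × 1.322 = 10.15296.
After the 66% increase: 10.15296 × 1.66 = 16.8539136 ≈ 16.85.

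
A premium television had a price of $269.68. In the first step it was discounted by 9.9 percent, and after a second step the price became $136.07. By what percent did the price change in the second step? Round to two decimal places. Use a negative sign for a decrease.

-44.00%

After the first step: $269.68 × 0.901 = $242.98168.
Second-step multiplier: $136.07 ÷ $242.98168 ≈ 0.560001.
That is a change of -44.00%.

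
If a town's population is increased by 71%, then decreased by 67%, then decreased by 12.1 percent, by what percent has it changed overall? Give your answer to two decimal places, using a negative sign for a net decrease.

-50.40%

The combined multiplier is 1.71 × 0.33 × 0.879 = 0.4960197.
That corresponds to a decrease of 50.40%.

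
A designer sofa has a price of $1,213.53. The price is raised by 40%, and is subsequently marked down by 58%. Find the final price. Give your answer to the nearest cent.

$713.56

Apply the 40% increase: $1,213.53 × 1.4 = $1698.942.
Apply the 58% decrease: $1698.942 × 0.42 = $713.55564 ≈ $713.56.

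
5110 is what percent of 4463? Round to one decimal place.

114.5%

5110 ÷ 4463 ≈ 114.5%.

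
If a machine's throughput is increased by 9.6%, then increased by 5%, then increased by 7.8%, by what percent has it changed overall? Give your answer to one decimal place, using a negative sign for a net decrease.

24.1%

The combined multiplier is 1.096 × 1.05 × 1.078 = 1.2405624.
That corresponds to an increase of 24.1%.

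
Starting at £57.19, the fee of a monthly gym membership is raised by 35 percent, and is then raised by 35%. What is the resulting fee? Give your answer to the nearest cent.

After the 35% increase: £57.19 × 1.35 = £77.2065.
35% increase: £77.2065 × 1.35 = £104.228775 ≈ £104.23.

£104.23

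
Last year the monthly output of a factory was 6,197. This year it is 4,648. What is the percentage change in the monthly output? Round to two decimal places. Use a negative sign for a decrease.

-25.00%

Change: 4,648 − 6,197 = -1,549.
Relative to the original: -1,549 ÷ 6,197 ≈ -25.00%.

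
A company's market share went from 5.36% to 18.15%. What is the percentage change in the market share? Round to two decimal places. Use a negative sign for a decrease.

The change is 18.15 − 5.36 = 12.79 percentage points.
Relative to the original 5.36%, that is 12.79 ÷ 5.36 ≈ 238.62%.

238.62%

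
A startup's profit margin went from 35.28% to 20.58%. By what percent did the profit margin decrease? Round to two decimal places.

The change is 20.58 − 35.28 = -14.70 percentage points.
Relative to the original 35.28%, that is -14.70 ÷ 35.28 ≈ -41.67%.
So the profit margin fell by 41.67%.

41.67%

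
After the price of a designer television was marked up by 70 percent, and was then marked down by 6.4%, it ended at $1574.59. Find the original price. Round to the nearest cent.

$989.56

Undoing the 6.4% decrease: $1574.59 ÷ 0.936 ≈ $1682.254274.
Undoing the 70% increase: $1682.254274 ÷ 1.7 ≈ $989.56.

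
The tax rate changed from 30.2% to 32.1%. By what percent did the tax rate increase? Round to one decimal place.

6.3%

The change is 32.1 − 30.2 = 1.9 percentage points.
Relative to the original 30.2%, that is 1.9 ÷ 30.2 ≈ 6.3%.
So the tax rate rose by 6.3%.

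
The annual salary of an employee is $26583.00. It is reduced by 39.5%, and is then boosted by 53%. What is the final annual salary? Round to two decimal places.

$24606.55

Apply the 39.5% decrease: $26583.00 × 0.605 = $16082.715.
Apply the 53% increase: $16082.715 × 1.53 = $24606.55395 ≈ $24606.55.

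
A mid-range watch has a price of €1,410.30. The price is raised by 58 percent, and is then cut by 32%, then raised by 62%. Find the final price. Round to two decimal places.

€2,454.67

Each change multiplies by a factor: 1.58 × 0.68 × 1.62 = 1.740528.
€1,410.30 × 1.740528 = €2454.6666384 ≈ €2,454.67.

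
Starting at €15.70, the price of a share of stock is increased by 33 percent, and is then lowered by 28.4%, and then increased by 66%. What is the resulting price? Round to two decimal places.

33% increase: €15.70 × 1.33 = €20.881.
28.4% decrease: €20.881 × 0.716 = €14.950796.
After the 66% increase: €14.950796 × 1.66 = €24.81832136 ≈ €24.82.

€24.82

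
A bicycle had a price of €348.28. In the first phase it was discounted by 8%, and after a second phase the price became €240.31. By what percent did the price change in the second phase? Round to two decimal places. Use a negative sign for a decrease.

-25.00%

After the first phase: €348.28 × 0.92 = €320.4176.
Second-phase multiplier: €240.31 ÷ €320.4176 ≈ 0.74999.
That is a change of -25.00%.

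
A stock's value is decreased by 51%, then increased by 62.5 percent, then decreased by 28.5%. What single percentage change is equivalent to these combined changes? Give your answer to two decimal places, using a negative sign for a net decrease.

A 51% decrease multiplies by 0.49.
Then a 62.5% increase: 0.49 × 1.625 = 0.79625.
Then a 28.5% decrease: 0.79625 × 0.715 = 0.56931875.
Overall factor 0.56931875, i.e. -43.07%.

-43.07%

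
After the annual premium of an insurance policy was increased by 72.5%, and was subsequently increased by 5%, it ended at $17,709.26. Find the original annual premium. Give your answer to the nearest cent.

$9,777.37

The overall multiplier applied was 1.725 × 1.05 = 1.81125.
So the original annual premium was $17,709.26 ÷ 1.81125 ≈ $9,777.37.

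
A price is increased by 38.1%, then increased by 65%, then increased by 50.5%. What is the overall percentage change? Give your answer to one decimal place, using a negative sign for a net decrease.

242.9%

A 38.1% increase multiplies by 1.381.
Then a 65% increase: 1.381 × 1.65 = 2.27865.
Then a 50.5% increase: 2.27865 × 1.505 = 3.42936825.
Overall factor 3.42936825, i.e. 242.9%.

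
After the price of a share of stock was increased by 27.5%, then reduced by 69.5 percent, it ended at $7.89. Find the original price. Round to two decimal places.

$20.29

The overall multiplier applied was 1.275 × 0.305 = 0.388875.
So the original price was $7.89 ÷ 0.388875 ≈ $20.29.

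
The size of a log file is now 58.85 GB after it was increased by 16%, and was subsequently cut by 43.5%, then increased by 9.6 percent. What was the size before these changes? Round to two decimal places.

Undoing the 9.6% increase: 58.85 ÷ 1.096 ≈ 53.695255.
Undoing the 43.5% decrease: 53.695255 ÷ 0.565 ≈ 95.03585.
Undoing the 16% increase: 95.03585 ÷ 1.16 ≈ 81.93 GB.

81.93 GB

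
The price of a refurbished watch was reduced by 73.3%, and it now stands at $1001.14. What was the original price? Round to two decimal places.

The overall multiplier applied was 0.267.
So the original price was $1001.14 ÷ 0.267 ≈ $3749.59.

$3749.59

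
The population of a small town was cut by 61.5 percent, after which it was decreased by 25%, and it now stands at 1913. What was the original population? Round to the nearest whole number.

The overall multiplier applied was 0.385 × 0.75 = 0.28875.
So the original population was 1913 ÷ 0.28875 ≈ 6625.

6625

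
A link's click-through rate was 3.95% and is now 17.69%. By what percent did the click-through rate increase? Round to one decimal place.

347.8%

The change is 17.69 − 3.95 = 13.74 percentage points.
Relative to the original 3.95%, that is 13.74 ÷ 3.95 ≈ 347.8%.
So the click-through rate rose by 347.8%.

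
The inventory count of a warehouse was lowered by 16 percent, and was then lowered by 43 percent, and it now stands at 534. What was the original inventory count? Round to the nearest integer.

The overall multiplier applied was 0.84 × 0.57 = 0.4788.
So the original inventory count was 534 ÷ 0.4788 ≈ 1,115.

1,115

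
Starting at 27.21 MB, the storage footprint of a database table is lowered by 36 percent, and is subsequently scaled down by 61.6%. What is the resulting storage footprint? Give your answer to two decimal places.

Apply the 36% decrease: 27.21 × 0.64 = 17.4144.
61.6% decrease: 17.4144 × 0.384 = 6.6871296 ≈ 6.69.

6.69 MB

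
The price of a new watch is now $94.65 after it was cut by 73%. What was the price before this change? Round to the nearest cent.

The overall multiplier applied was 0.27.
So the original price was $94.65 ÷ 0.27 ≈ $350.56.

$350.56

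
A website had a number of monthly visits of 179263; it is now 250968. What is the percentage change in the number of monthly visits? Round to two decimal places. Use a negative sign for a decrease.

40.00%

Change: 250968 − 179263 = 71705.
Relative to the original: 71705 ÷ 179263 ≈ 40.00%.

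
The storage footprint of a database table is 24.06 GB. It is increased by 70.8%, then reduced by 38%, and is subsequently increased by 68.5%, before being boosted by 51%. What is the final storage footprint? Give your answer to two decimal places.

64.83 GB

70.8% increase: 24.06 × 1.708 = 41.09448.
After the 38% decrease: 41.09448 × 0.62 = 25.4785776.
68.5% increase: 25.4785776 × 1.685 = 42.931403256.
Apply the 51% increase: 42.931403256 × 1.51 = 64.82641891656 ≈ 64.83.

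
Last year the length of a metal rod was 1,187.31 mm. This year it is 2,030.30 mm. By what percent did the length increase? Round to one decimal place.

71.0%

Change: 2,030.30 − 1,187.31 = 842.99.
Relative to the original: 842.99 ÷ 1,187.31 ≈ 71.0%.
So the length increased by 71.0%.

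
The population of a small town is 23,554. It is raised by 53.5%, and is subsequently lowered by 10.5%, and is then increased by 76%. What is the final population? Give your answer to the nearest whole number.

56,952

After the 53.5% increase: 23,554 × 1.535 = 36155.39.
Apply the 10.5% decrease: 36155.39 × 0.895 = 32359.07405.
Apply the 76% increase: 32359.07405 × 1.76 = 56951.970328 ≈ 56,952.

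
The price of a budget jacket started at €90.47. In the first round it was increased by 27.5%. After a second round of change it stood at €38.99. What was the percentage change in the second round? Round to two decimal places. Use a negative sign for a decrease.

-66.20%

After the first round: €90.47 × 1.275 = €115.34925.
Second-round multiplier: €38.99 ÷ €115.34925 ≈ 0.338017.
That is a change of -66.20%.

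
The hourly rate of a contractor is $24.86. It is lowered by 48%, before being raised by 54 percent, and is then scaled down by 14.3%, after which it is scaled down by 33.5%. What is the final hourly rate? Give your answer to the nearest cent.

Each change multiplies by a factor: 0.52 × 1.54 × 0.857 × 0.665 = 0.456379924.
$24.86 × 0.456379924 = $11.34560491064 ≈ $11.35.

$11.35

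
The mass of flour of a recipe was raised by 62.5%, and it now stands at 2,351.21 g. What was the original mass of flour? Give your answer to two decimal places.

1,446.90 g

The overall multiplier applied was 1.625.
So the original mass of flour was 2,351.21 ÷ 1.625 ≈ 1,446.90 g.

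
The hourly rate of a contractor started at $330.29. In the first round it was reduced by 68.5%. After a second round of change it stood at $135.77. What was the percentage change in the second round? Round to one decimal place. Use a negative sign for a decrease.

After the first round: $330.29 × 0.315 = $104.04135.
Second-round multiplier: $135.77 ÷ $104.04135 ≈ 1.30496.
That is a change of 30.5%.

30.5%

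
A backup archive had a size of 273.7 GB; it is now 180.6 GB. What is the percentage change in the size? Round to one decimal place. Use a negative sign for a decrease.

-34.0%

Change: 180.6 − 273.7 = -93.1.
Relative to the original: -93.1 ÷ 273.7 ≈ -34.0%.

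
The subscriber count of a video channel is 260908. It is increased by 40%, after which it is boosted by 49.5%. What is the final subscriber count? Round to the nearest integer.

546080

Each change multiplies by a factor: 1.4 × 1.495 = 2.093.
260908 × 2.093 = 546080.444 ≈ 546080.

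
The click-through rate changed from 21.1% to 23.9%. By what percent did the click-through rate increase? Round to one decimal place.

13.3%

The change is 23.9 − 21.1 = 2.8 percentage points.
Relative to the original 21.1%, that is 2.8 ÷ 21.1 ≈ 13.3%.
So the click-through rate rose by 13.3%.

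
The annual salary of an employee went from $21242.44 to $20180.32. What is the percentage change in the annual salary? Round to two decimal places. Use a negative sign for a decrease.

-5.00%

Change: $20180.32 − $21242.44 = -$1062.12.
Relative to the original: -$1062.12 ÷ $21242.44 ≈ -5.00%.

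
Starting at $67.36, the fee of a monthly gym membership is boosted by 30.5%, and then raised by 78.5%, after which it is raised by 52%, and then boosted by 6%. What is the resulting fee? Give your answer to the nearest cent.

$252.81

Each change multiplies by a factor: 1.305 × 1.785 × 1.52 × 1.06 = 3.75316956.
$67.36 × 3.75316956 = $252.8135015616 ≈ $252.81.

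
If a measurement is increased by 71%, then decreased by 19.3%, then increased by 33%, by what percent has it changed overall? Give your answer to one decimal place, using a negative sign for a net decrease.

83.5%

The combined multiplier is 1.71 × 0.807 × 1.33 = 1.8353601.
That corresponds to an increase of 83.5%.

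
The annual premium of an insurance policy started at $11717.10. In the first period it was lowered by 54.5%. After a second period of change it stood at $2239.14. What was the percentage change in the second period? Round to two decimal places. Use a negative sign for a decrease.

After the first period: $11717.10 × 0.455 = $5331.2805.
Second-period multiplier: $2239.14 ÷ $5331.2805 ≈ 0.42.
That is a change of -58.00%.

-58.00%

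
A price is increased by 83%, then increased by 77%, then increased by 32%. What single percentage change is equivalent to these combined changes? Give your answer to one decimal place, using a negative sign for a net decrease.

327.6%

An 83% increase multiplies by 1.83.
Then a 77% increase: 1.83 × 1.77 = 3.2391.
Then a 32% increase: 3.2391 × 1.32 = 4.275612.
Overall factor 4.275612, i.e. 327.6%.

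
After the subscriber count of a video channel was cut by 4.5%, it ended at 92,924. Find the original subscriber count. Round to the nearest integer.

97,303

The overall multiplier applied was 0.955.
So the original subscriber count was 92,924 ÷ 0.955 ≈ 97,303.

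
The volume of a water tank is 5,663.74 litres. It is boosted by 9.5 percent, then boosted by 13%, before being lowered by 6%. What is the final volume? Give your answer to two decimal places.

Each change multiplies by a factor: 1.095 × 1.13 × 0.94 = 1.163109.
5,663.74 × 1.163109 = 6587.54696766 ≈ 6,587.55.

6,587.55 litres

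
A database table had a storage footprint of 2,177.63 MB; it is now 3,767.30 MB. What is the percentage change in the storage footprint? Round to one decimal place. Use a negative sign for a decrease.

73.0%

Change: 3,767.30 − 2,177.63 = 1,589.67.
Relative to the original: 1,589.67 ÷ 2,177.63 ≈ 73.0%.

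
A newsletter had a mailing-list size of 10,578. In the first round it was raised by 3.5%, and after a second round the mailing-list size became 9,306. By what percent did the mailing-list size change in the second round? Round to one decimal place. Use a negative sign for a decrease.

-15.0%

After the first round: 10,578 × 1.035 = 10948.23.
Second-round multiplier: 9,306 ÷ 10948.23 ≈ 0.85.
That is a change of -15.0%.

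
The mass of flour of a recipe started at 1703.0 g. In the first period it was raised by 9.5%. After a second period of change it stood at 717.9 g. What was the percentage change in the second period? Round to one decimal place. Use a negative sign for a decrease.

After the first period: 1703.0 × 1.095 = 1864.785.
Second-period multiplier: 717.9 ÷ 1864.785 ≈ 0.38498.
That is a change of -61.5%.

-61.5%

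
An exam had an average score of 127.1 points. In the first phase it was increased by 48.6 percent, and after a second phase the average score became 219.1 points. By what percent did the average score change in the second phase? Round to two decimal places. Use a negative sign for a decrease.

16.01%

After the first phase: 127.1 × 1.486 = 188.8706.
Second-phase multiplier: 219.1 ÷ 188.8706 ≈ 1.160053.
That is a change of 16.01%.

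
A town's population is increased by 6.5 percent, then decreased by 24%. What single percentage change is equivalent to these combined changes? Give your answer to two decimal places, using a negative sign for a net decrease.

-19.06%

The combined multiplier is 1.065 × 0.76 = 0.8094.
That corresponds to a decrease of 19.06%.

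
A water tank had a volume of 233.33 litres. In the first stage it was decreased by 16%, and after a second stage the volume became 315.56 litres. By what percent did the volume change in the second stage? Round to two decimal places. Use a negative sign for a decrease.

After the first stage: 233.33 × 0.84 = 195.9972.
Second-stage multiplier: 315.56 ÷ 195.9972 ≈ 1.610023.
That is a change of 61.00%.

61.00%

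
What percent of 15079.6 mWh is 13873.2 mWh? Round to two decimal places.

92.00%

13873.2 mWh ÷ 15079.6 mWh ≈ 92.00%.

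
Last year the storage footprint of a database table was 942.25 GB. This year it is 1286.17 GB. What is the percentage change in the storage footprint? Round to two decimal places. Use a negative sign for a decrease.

Change: 1286.17 − 942.25 = 343.92.
Relative to the original: 343.92 ÷ 942.25 ≈ 36.50%.

36.50%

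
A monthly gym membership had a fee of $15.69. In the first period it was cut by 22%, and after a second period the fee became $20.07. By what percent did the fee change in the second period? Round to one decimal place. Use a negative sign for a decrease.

64.0%

After the first period: $15.69 × 0.78 = $12.2382.
Second-period multiplier: $20.07 ÷ $12.2382 ≈ 1.63995.
That is a change of 64.0%.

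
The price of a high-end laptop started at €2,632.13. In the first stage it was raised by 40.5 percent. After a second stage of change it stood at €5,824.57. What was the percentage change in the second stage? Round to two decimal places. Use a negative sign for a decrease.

57.50%

After the first stage: €2,632.13 × 1.405 = €3698.14265.
Second-stage multiplier: €5,824.57 ÷ €3698.14265 ≈ 1.574999.
That is a change of 57.50%.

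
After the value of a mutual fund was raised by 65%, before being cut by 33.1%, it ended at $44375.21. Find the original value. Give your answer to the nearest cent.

The overall multiplier applied was 1.65 × 0.669 = 1.10385.
So the original value was $44375.21 ÷ 1.10385 ≈ $40200.40.

$40200.40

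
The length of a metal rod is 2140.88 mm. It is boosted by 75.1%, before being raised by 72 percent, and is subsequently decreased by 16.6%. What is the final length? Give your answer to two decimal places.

5377.41 mm

Each change multiplies by a factor: 1.751 × 1.72 × 0.834 = 2.51177448.
2140.88 × 2.51177448 = 5377.4077487424 ≈ 5377.41.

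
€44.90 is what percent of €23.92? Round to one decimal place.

187.7%

€44.90 ÷ €23.92 ≈ 187.7%.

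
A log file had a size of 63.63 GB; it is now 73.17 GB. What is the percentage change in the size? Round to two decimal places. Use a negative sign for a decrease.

14.99%

Change: 73.17 − 63.63 = 9.54.
Relative to the original: 9.54 ÷ 63.63 ≈ 14.99%.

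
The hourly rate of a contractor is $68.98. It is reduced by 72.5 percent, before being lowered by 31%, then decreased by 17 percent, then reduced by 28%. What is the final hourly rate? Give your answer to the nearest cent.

$7.82

After the 72.5% decrease: $68.98 × 0.275 = $18.9695.
Apply the 31% decrease: $18.9695 × 0.69 = $13.088955.
17% decrease: $13.088955 × 0.83 = $10.86383265.
28% decrease: $10.86383265 × 0.72 = $7.821959508 ≈ $7.82.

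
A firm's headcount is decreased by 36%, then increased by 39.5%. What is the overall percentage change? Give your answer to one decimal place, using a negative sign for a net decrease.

A 36% decrease multiplies by 0.64.
Then a 39.5% increase: 0.64 × 1.395 = 0.8928.
Overall factor 0.8928, i.e. -10.7%.

-10.7%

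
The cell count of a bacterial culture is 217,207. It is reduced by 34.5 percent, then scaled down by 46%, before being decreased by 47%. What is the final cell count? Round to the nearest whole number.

40,718

Each change multiplies by a factor: 0.655 × 0.54 × 0.53 = 0.187461.
217,207 × 0.187461 = 40717.841427 ≈ 40,718.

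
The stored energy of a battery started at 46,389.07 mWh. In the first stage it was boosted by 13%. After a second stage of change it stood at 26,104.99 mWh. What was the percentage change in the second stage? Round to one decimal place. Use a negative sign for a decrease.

-50.2%

After the first stage: 46,389.07 × 1.13 = 52419.6491.
Second-stage multiplier: 26,104.99 ÷ 52419.6491 ≈ 0.498.
That is a change of -50.2%.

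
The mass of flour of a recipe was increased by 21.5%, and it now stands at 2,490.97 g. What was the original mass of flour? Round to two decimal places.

2,050.18 g

The overall multiplier applied was 1.215.
So the original mass of flour was 2,490.97 ÷ 1.215 ≈ 2,050.18 g.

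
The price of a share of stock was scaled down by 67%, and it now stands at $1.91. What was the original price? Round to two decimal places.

$5.79

The overall multiplier applied was 0.33.
So the original price was $1.91 ÷ 0.33 ≈ $5.79.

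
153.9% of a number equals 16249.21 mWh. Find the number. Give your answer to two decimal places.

16249.21 mWh ÷ 1.539 ≈ 10558.29 mWh.

10558.29 mWh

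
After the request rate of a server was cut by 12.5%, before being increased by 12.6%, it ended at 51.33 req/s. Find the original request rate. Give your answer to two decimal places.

52.10 req/s

The overall multiplier applied was 0.875 × 1.126 = 0.98525.
So the original request rate was 51.33 ÷ 0.98525 ≈ 52.10 req/s.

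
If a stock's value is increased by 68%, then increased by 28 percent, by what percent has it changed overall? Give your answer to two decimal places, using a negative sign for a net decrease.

The combined multiplier is 1.68 × 1.28 = 2.1504.
That corresponds to an increase of 115.04%.

115.04%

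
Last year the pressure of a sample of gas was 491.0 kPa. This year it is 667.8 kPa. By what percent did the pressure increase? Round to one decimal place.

36.0%

Change: 667.8 − 491.0 = 176.8.
Relative to the original: 176.8 ÷ 491.0 ≈ 36.0%.
So the pressure increased by 36.0%.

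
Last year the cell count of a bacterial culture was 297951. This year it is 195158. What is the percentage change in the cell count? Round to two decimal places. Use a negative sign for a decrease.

-34.50%

Change: 195158 − 297951 = -102793.
Relative to the original: -102793 ÷ 297951 ≈ -34.50%.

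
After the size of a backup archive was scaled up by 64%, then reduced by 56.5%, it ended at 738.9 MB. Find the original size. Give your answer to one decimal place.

1035.7 MB

Undoing the 56.5% decrease: 738.9 ÷ 0.435 ≈ 1698.62069.
Undoing the 64% increase: 1698.62069 ÷ 1.64 ≈ 1035.7 MB.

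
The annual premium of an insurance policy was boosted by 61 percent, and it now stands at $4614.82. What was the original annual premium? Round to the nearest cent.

The overall multiplier applied was 1.61.
So the original annual premium was $4614.82 ÷ 1.61 ≈ $2866.35.

$2866.35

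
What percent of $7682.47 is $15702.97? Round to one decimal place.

204.4%

$15702.97 ÷ $7682.47 ≈ 204.4%.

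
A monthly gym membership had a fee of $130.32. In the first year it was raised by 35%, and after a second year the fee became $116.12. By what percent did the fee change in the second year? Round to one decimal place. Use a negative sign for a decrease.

-34.0%

After the first year: $130.32 × 1.35 = $175.932.
Second-year multiplier: $116.12 ÷ $175.932 ≈ 0.66003.
That is a change of -34.0%.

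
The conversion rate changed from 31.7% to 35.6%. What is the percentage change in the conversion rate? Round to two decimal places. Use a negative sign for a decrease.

The change is 35.6 − 31.7 = 3.9 percentage points.
Relative to the original 31.7%, that is 3.9 ÷ 31.7 ≈ 12.30%.

12.30%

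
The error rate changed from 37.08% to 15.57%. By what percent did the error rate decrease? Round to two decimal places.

58.01%

The change is 15.57 − 37.08 = -21.51 percentage points.
Relative to the original 37.08%, that is -21.51 ÷ 37.08 ≈ -58.01%.
So the error rate fell by 58.01%.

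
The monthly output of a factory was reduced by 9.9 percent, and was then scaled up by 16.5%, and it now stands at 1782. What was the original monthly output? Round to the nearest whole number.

1698

The overall multiplier applied was 0.901 × 1.165 = 1.049665.
So the original monthly output was 1782 ÷ 1.049665 ≈ 1698.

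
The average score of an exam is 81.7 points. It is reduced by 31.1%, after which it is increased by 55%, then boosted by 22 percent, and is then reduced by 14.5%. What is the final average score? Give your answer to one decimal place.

91.0 points

Apply the 31.1% decrease: 81.7 × 0.689 = 56.2913.
After the 55% increase: 56.2913 × 1.55 = 87.251515.
Apply the 22% increase: 87.251515 × 1.22 = 106.4468483.
Apply the 14.5% decrease: 106.4468483 × 0.855 = 91.0120552965 ≈ 91.0.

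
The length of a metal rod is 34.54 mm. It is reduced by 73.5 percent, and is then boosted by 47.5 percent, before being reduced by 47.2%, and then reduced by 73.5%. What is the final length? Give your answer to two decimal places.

1.89 mm

Apply the 73.5% decrease: 34.54 × 0.265 = 9.1531.
After the 47.5% increase: 9.1531 × 1.475 = 13.5008225.
After the 47.2% decrease: 13.5008225 × 0.528 = 7.12843428.
Apply the 73.5% decrease: 7.12843428 × 0.265 = 1.8890350842 ≈ 1.89.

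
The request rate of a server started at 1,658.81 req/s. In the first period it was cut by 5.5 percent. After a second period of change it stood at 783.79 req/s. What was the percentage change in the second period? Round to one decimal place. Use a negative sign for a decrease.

-50.0%

After the first period: 1,658.81 × 0.945 = 1567.57545.
Second-period multiplier: 783.79 ÷ 1567.57545 ≈ 0.5.
That is a change of -50.0%.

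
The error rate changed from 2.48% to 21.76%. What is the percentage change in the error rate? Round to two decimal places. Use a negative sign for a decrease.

The change is 21.76 − 2.48 = 19.28 percentage points.
Relative to the original 2.48%, that is 19.28 ÷ 2.48 ≈ 777.42%.

777.42%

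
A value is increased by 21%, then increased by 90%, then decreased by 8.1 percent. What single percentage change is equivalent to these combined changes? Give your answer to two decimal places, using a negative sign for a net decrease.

111.28%

The combined multiplier is 1.21 × 1.9 × 0.919 = 2.112781.
That corresponds to an increase of 111.28%.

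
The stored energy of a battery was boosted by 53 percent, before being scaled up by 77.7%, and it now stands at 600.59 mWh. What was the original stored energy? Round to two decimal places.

220.90 mWh

The overall multiplier applied was 1.53 × 1.777 = 2.71881.
So the original stored energy was 600.59 ÷ 2.71881 ≈ 220.90 mWh.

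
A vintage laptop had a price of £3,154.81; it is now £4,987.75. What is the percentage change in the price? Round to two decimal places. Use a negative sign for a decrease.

Change: £4,987.75 − £3,154.81 = £1,832.94.
Relative to the original: £1,832.94 ÷ £3,154.81 ≈ 58.10%.

58.10%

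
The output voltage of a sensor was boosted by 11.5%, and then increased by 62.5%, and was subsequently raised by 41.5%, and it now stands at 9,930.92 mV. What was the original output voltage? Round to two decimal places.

3,873.51 mV

The overall multiplier applied was 1.115 × 1.625 × 1.415 = 2.563803125.
So the original output voltage was 9,930.92 ÷ 2.563803125 ≈ 3,873.51 mV.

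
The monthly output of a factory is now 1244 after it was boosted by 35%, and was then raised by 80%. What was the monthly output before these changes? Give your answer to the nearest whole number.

512

Undoing the 80% increase: 1244 ÷ 1.8 ≈ 691.111111.
Undoing the 35% increase: 691.111111 ÷ 1.35 ≈ 512.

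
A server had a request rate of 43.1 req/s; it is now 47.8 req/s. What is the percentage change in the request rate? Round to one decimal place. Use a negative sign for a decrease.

10.9%

Change: 47.8 − 43.1 = 4.7.
Relative to the original: 4.7 ÷ 43.1 ≈ 10.9%.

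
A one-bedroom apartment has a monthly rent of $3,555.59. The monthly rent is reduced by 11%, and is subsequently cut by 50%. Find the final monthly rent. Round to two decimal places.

$1,582.24

Each change multiplies by a factor: 0.89 × 0.5 = 0.445.
$3,555.59 × 0.445 = $1582.23755 ≈ $1,582.24.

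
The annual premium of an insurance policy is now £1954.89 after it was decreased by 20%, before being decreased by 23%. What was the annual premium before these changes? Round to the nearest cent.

Undoing the 23% decrease: £1954.89 ÷ 0.77 ≈ £2538.818182.
Undoing the 20% decrease: £2538.818182 ÷ 0.8 ≈ £3173.52.

£3173.52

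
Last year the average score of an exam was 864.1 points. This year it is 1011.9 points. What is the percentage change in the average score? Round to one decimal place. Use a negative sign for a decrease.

17.1%

Change: 1011.9 − 864.1 = 147.8.
Relative to the original: 147.8 ÷ 864.1 ≈ 17.1%.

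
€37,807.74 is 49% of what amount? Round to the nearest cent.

€37,807.74 ÷ 0.49 ≈ €77,158.65.

€77,158.65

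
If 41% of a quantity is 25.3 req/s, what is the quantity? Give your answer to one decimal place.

25.3 req/s ÷ 0.41 ≈ 61.7 req/s.

61.7 req/s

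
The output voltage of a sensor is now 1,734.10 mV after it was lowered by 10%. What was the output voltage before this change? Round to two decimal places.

The overall multiplier applied was 0.9.
So the original output voltage was 1,734.10 ÷ 0.9 ≈ 1,926.78 mV.

1,926.78 mV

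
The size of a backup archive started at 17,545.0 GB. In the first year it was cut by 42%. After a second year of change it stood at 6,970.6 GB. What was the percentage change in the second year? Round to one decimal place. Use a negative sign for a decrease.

After the first year: 17,545.0 × 0.58 = 10176.1.
Second-year multiplier: 6,970.6 ÷ 10176.1 ≈ 0.685.
That is a change of -31.5%.

-31.5%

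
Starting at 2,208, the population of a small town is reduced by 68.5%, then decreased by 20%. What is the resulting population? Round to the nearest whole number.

After the 68.5% decrease: 2,208 × 0.315 = 695.52.
After the 20% decrease: 695.52 × 0.8 = 556.416 ≈ 556.

556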